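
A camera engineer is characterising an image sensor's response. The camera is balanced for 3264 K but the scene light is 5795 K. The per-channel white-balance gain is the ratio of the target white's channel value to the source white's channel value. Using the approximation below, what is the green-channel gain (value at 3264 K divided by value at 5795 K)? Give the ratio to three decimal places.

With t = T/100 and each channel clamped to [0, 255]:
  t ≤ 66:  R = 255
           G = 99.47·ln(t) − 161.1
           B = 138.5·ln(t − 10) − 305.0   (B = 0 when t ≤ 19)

At 5795 K (t = 57.95):
  G = 99.47·ln 57.95 − 161.1 = 99.47·4.0596 − 161.1 = 242.706.
At 3264 K (t = 32.64):
  G = 99.47·ln 32.64 − 161.1 = 99.47·3.4855 − 161.1 = 185.607.
Gain = 185.607 / 242.706 = 0.7647 → 0.765.

0.765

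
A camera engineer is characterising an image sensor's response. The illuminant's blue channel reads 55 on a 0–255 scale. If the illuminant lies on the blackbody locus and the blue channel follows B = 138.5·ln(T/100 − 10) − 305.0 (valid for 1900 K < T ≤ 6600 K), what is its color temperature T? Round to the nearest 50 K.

ln(t − 10) = (55 + 305.0) / 138.5 = 2.5993.
t − 10 = e^2.5993 = 13.454, so t = 23.454.
T = 100·t = 2345 K → 2350 K to the nearest 50 K.

2350 K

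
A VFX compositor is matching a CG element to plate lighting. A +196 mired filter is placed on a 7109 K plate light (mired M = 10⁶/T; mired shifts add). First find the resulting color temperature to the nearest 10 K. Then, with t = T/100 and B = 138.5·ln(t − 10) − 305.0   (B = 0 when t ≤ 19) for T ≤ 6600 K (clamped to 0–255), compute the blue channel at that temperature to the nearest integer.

108

M_in = 10⁶/7109 = 140.67; M_out = 140.67 + (+196) = 336.67.
T_out = 10⁶/336.67 = 2970.3 K → 2970 K; t = 29.7.
B = 138.5·ln(29.7 − 10) − 305.0 = 138.5·ln 19.7 − 305.0 = 138.5·2.9806 − 305.0 = 107.816.
Rounded: 108.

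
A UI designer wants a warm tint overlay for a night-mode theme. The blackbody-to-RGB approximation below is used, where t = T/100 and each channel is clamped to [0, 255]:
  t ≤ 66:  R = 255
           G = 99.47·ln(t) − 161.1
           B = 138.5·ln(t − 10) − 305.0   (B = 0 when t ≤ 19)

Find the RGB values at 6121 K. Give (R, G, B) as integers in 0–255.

(255, 248, 240)

t = 6121/100 = 61.21; the t ≤ 66 branch applies.
R = 255 by definition for t ≤ 66.
G = 99.47·ln 61.21 − 161.1 = 99.47·4.1143 − 161.1 = 248.150.
B = 138.5·ln(61.21 − 10) − 305.0 = 138.5·ln 51.21 − 305.0 = 138.5·3.9359 − 305.0 = 240.127.
Rounded: (255, 248, 240).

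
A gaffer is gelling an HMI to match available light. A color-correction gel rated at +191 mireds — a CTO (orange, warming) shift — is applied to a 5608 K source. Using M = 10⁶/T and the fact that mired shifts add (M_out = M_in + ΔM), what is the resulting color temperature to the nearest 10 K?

2710 K

M_in = 10⁶/5608 = 178.32 mireds.
M_out = 178.32 + (+191) = 369.32 mireds.
T_out = 10⁶/369.32 = 2707.7 K → 2710 K.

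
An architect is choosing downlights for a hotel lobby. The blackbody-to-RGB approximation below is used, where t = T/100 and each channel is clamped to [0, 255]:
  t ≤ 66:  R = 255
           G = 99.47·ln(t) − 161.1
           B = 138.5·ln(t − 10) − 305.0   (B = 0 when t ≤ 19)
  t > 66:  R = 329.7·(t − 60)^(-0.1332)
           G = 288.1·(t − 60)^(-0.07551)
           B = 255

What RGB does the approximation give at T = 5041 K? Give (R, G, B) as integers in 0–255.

t = 5041/100 = 50.41; the t ≤ 66 branch applies.
R = 255 by definition for t ≤ 66.
G = 99.47·ln 50.41 − 161.1 = 99.47·3.9202 − 161.1 = 228.841.
B = 138.5·ln(50.41 − 10) − 305.0 = 138.5·ln 40.41 − 305.0 = 138.5·3.6991 − 305.0 = 207.322.
Rounded: (255, 229, 207).

(255, 229, 207)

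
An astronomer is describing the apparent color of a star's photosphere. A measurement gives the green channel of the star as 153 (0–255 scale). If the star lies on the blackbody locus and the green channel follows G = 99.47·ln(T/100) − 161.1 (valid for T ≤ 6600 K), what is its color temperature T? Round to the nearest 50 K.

ln t = (153 + 161.1) / 99.47 = 3.1577.
t = e^3.1577 = 23.517.
T = 100·t = 2352 K → 2350 K to the nearest 50 K.

2350 K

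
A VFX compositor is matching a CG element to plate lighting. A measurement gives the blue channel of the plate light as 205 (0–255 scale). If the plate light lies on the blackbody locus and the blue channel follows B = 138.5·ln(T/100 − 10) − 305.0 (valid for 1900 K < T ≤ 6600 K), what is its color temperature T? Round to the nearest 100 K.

ln(t − 10) = (205 + 305.0) / 138.5 = 3.6823.
t − 10 = e^3.6823 = 39.738, so t = 49.738.
T = 100·t = 4974 K → 5000 K to the nearest 100 K.

5000 K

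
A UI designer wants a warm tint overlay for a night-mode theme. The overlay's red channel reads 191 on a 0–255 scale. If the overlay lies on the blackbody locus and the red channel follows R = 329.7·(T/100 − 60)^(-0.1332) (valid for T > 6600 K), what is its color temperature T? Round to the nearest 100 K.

(t − 60)^(-0.1332) = 191/329.7 = 0.57931.
t − 60 = 0.57931^(1/-0.1332) = 0.57931^(-7.508) = 60.245, so t = 120.245.
T = 100·t = 12025 K → 12000 K to the nearest 100 K.

12000 K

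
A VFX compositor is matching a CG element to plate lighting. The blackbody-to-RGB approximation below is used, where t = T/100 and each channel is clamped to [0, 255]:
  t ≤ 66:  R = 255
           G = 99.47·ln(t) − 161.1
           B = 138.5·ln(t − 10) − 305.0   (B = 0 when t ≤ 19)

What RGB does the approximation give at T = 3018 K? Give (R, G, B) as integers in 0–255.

(255, 178, 111)

t = 3018/100 = 30.18; the t ≤ 66 branch applies.
R = 255 by definition for t ≤ 66.
G = 99.47·ln 30.18 − 161.1 = 99.47·3.4072 − 161.1 = 177.812.
B = 138.5·ln(30.18 − 10) − 305.0 = 138.5·ln 20.18 − 305.0 = 138.5·3.0047 − 305.0 = 111.150.
Rounded: (255, 178, 111).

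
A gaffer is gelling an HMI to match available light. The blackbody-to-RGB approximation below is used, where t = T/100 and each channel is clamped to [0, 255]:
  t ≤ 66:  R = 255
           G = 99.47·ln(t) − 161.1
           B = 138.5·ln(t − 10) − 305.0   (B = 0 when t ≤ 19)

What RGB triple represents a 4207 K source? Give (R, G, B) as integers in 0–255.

(255, 211, 175)

t = 4207/100 = 42.07; the t ≤ 66 branch applies.
R = 255 by definition for t ≤ 66.
G = 99.47·ln 42.07 − 161.1 = 99.47·3.7393 − 161.1 = 210.852.
B = 138.5·ln(42.07 − 10) − 305.0 = 138.5·ln 32.07 − 305.0 = 138.5·3.4679 − 305.0 = 175.307.
Rounded: (255, 211, 175).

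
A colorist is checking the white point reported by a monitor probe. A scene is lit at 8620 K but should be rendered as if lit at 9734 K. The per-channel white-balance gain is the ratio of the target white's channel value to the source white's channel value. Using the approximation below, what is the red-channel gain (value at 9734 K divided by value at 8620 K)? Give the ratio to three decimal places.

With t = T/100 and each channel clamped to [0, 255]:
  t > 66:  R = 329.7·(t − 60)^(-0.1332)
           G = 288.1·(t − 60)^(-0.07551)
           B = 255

At 8620 K (t = 86.2):
  R = 329.7·(86.2 − 60)^(-0.1332) = 329.7·26.2^(-0.1332) = 329.7·0.64727 = 213.403.
At 9734 K (t = 97.34):
  R = 329.7·(97.34 − 60)^(-0.1332) = 329.7·37.34^(-0.1332) = 329.7·0.61743 = 203.566.
Gain = 203.566 / 213.403 = 0.9539 → 0.954.

0.954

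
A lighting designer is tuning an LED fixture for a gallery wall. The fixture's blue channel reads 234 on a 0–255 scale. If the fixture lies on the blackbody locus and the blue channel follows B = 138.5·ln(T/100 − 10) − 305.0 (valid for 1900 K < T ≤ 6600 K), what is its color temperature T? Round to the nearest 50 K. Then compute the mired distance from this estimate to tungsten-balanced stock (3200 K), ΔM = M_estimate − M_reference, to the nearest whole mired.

ln(t − 10) = (234 + 305.0) / 138.5 = 3.8917.
t − 10 = e^3.8917 = 48.994, so t = 58.994.
T = 100·t = 5899 K → 5900 K to the nearest 50 K.
M_estimate = 10⁶/5900 = 169.49; M_reference = 10⁶/3200 = 312.50.
ΔM = 169.49 − 312.50 = -143.01 → -143 mireds.

-143 mireds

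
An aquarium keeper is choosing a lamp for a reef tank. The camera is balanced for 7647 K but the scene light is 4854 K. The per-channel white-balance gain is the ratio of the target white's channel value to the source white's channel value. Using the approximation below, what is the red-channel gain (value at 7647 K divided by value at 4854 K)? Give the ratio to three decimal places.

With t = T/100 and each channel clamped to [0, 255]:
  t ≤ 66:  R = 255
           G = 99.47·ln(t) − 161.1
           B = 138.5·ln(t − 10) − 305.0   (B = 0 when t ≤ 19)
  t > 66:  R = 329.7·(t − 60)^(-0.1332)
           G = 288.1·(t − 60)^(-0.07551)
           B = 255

0.890

At 4854 K (t = 48.54):
  R = 255 by definition for t ≤ 66.
At 7647 K (t = 76.47):
  R = 329.7·(76.47 − 60)^(-0.1332) = 329.7·16.47^(-0.1332) = 329.7·0.68855 = 227.015.
Gain = 227.015 / 255.000 = 0.8903 → 0.890.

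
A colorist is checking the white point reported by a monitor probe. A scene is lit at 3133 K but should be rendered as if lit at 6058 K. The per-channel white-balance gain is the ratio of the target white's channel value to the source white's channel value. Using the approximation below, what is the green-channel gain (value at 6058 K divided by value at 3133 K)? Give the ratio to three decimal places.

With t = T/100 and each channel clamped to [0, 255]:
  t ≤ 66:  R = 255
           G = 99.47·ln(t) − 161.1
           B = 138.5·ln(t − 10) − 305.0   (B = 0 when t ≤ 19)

At 3133 K (t = 31.33):
  G = 99.47·ln 31.33 − 161.1 = 99.47·3.4446 − 161.1 = 181.532.
At 6058 K (t = 60.58):
  G = 99.47·ln 60.58 − 161.1 = 99.47·4.1040 − 161.1 = 247.121.
Gain = 247.121 / 181.532 = 1.3613 → 1.361.

1.361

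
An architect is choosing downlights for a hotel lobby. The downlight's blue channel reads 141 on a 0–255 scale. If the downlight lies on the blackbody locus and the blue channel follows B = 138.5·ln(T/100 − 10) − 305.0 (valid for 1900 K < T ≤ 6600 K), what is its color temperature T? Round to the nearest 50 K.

ln(t − 10) = (141 + 305.0) / 138.5 = 3.2202.
t − 10 = e^3.2202 = 25.034, so t = 35.034.
T = 100·t = 3503 K → 3500 K to the nearest 50 K.

3500 K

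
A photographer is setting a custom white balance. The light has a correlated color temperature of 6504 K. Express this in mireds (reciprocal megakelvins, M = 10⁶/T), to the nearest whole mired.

M = 10⁶ / 6504 = 153.752 → 154 mireds.

154 mireds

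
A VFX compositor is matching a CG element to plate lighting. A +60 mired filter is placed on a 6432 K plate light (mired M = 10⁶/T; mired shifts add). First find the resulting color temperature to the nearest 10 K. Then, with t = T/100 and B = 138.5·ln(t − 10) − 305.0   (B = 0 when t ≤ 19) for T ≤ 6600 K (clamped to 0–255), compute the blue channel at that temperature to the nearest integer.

193

M_in = 10⁶/6432 = 155.47; M_out = 155.47 + (+60) = 215.47.
T_out = 10⁶/215.47 = 4641.0 K → 4640 K; t = 46.4.
B = 138.5·ln(46.4 − 10) − 305.0 = 138.5·ln 36.4 − 305.0 = 138.5·3.5946 − 305.0 = 192.848.
Rounded: 193.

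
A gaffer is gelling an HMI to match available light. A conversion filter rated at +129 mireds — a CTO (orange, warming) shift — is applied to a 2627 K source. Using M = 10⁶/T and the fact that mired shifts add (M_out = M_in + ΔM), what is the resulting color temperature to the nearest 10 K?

1960 K

M_in = 10⁶/2627 = 380.66 mireds.
M_out = 380.66 + (+129) = 509.66 mireds.
T_out = 10⁶/509.66 = 1962.1 K → 1960 K.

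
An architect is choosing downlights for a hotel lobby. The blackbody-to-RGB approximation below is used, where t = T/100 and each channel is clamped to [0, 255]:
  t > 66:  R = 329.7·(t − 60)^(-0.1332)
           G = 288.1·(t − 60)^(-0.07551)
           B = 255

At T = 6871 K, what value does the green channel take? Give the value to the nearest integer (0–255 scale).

245

t = 6871/100 = 68.71; the t > 66 branch applies.
G = 288.1·(68.71 − 60)^(-0.07551) = 288.1·8.71^(-0.07551) = 288.1·0.84922 = 244.660.
Rounded: 245.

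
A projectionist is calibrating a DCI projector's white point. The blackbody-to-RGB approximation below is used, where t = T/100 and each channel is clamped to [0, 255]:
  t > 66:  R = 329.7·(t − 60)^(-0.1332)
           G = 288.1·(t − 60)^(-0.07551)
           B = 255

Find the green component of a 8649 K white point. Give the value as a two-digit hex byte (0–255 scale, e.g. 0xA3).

t = 8649/100 = 86.49; the t > 66 branch applies.
G = 288.1·(86.49 − 60)^(-0.07551) = 288.1·26.49^(-0.07551) = 288.1·0.78081 = 224.950.
Rounded: 225; in hex, 0xE1.

0xE1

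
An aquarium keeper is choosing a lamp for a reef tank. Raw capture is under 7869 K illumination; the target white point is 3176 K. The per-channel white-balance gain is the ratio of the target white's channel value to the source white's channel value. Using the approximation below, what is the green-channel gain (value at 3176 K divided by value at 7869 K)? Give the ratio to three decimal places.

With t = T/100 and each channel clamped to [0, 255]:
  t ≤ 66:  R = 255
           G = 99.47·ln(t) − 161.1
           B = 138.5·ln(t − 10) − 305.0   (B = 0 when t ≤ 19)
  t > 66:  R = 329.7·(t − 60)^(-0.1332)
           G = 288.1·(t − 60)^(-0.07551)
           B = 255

0.792

At 7869 K (t = 78.69):
  G = 288.1·(78.69 − 60)^(-0.07551) = 288.1·18.69^(-0.07551) = 288.1·0.80164 = 230.953.
At 3176 K (t = 31.76):
  G = 99.47·ln 31.76 − 161.1 = 99.47·3.4582 − 161.1 = 182.888.
Gain = 182.888 / 230.953 = 0.7919 → 0.792.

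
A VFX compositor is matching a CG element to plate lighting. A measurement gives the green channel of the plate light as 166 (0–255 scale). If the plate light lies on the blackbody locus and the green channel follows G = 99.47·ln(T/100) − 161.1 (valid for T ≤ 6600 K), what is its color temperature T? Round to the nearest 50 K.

2700 K

ln t = (166 + 161.1) / 99.47 = 3.2884.
t = e^3.2884 = 26.801.
T = 100·t = 2680 K → 2700 K to the nearest 50 K.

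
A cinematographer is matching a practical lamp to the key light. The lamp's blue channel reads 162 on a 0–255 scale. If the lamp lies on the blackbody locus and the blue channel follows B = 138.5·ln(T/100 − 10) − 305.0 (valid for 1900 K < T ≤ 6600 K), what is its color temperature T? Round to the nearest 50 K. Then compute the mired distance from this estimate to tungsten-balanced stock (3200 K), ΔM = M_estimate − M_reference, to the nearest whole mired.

ln(t − 10) = (162 + 305.0) / 138.5 = 3.3718.
t − 10 = e^3.3718 = 29.132, so t = 39.132.
T = 100·t = 3913 K → 3900 K to the nearest 50 K.
M_estimate = 10⁶/3900 = 256.41; M_reference = 10⁶/3200 = 312.50.
ΔM = 256.41 − 312.50 = -56.09 → -56 mireds.

-56 mireds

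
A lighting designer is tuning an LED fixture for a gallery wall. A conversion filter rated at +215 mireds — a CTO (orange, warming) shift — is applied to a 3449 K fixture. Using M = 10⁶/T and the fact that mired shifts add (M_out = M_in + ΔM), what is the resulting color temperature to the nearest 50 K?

M_in = 10⁶/3449 = 289.94 mireds.
M_out = 289.94 + (+215) = 504.94 mireds.
T_out = 10⁶/504.94 = 1980.4 K → 2000 K.

2000 K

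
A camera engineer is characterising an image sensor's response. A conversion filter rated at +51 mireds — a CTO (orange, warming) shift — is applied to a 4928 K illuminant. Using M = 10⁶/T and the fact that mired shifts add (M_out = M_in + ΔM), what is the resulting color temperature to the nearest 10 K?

3940 K

M_in = 10⁶/4928 = 202.92 mireds.
M_out = 202.92 + (+51) = 253.92 mireds.
T_out = 10⁶/253.92 = 3938.2 K → 3940 K.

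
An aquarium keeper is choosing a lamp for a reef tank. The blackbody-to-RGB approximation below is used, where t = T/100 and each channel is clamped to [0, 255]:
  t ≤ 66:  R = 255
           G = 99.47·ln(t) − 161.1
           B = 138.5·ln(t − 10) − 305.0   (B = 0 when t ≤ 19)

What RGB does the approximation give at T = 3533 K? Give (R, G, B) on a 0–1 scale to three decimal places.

t = 3533/100 = 35.33; the t ≤ 66 branch applies.
R = 255 by definition for t ≤ 66.
G = 99.47·ln 35.33 − 161.1 = 99.47·3.5647 − 161.1 = 193.484.
B = 138.5·ln(35.33 − 10) − 305.0 = 138.5·ln 25.33 − 305.0 = 138.5·3.2320 − 305.0 = 142.631.
Dividing each by 255: (1.0000, 0.7588, 0.5593) → (1.000, 0.759, 0.559).

(1.000, 0.759, 0.559)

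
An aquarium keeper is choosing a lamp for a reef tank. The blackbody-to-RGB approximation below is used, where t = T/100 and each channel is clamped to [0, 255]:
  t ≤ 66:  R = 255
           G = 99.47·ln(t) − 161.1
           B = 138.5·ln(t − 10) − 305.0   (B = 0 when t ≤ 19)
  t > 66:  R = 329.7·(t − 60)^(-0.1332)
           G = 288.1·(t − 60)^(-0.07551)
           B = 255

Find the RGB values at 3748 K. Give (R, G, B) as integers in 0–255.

(255, 199, 154)

t = 3748/100 = 37.48; the t ≤ 66 branch applies.
R = 255 by definition for t ≤ 66.
G = 99.47·ln 37.48 − 161.1 = 99.47·3.6238 − 161.1 = 199.360.
B = 138.5·ln(37.48 − 10) − 305.0 = 138.5·ln 27.48 − 305.0 = 138.5·3.3135 − 305.0 = 153.914.
Rounded: (255, 199, 154).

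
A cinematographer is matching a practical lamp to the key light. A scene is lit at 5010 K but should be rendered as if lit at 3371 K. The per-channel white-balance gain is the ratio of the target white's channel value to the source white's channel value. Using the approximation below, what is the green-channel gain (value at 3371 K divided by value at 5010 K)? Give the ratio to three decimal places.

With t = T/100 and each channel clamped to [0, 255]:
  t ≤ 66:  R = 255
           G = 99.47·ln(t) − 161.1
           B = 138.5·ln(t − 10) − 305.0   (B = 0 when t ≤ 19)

0.827

At 5010 K (t = 50.1):
  G = 99.47·ln 50.1 − 161.1 = 99.47·3.9140 − 161.1 = 228.228.
At 3371 K (t = 33.71):
  G = 99.47·ln 33.71 − 161.1 = 99.47·3.5178 − 161.1 = 188.815.
Gain = 188.815 / 228.228 = 0.8273 → 0.827.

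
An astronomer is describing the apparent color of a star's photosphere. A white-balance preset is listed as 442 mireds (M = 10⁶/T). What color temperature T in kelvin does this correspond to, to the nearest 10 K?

2260 K

T = 10⁶ / 442 = 2262.44 K → 2260 K.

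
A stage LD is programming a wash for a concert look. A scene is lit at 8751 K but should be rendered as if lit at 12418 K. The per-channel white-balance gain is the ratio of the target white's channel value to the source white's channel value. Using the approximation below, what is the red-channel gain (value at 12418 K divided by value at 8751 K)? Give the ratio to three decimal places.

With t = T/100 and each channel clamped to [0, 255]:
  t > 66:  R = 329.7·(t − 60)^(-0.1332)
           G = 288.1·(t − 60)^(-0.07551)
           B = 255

At 8751 K (t = 87.51):
  R = 329.7·(87.51 − 60)^(-0.1332) = 329.7·27.51^(-0.1332) = 329.7·0.64307 = 212.021.
At 12418 K (t = 124.18):
  R = 329.7·(124.18 − 60)^(-0.1332) = 329.7·64.18^(-0.1332) = 329.7·0.57445 = 189.397.
Gain = 189.397 / 212.021 = 0.8933 → 0.893.

0.893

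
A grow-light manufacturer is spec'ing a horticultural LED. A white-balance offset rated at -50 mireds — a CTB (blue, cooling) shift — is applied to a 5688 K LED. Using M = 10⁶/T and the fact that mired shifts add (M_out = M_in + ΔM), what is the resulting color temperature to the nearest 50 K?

M_in = 10⁶/5688 = 175.81 mireds.
M_out = 175.81 + (-50) = 125.81 mireds.
T_out = 10⁶/125.81 = 7948.6 K → 7950 K.

7950 K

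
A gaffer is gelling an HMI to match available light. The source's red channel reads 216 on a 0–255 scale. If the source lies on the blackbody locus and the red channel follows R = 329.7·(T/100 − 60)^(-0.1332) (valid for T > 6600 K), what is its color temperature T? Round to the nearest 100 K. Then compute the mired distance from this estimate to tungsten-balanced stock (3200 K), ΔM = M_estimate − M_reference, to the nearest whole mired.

-193 mireds

(t − 60)^(-0.1332) = 216/329.7 = 0.65514.
t − 60 = 0.65514^(1/-0.1332) = 0.65514^(-7.508) = 23.926, so t = 83.926.
T = 100·t = 8393 K → 8400 K to the nearest 100 K.
M_estimate = 10⁶/8400 = 119.05; M_reference = 10⁶/3200 = 312.50.
ΔM = 119.05 − 312.50 = -193.45 → -193 mireds.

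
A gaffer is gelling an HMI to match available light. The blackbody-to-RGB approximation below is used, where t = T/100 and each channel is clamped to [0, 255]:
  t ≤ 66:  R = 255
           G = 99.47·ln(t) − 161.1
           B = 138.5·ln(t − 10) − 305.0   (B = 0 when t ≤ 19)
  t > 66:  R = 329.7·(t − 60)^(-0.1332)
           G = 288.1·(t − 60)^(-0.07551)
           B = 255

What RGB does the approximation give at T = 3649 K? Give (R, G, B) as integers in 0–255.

t = 3649/100 = 36.49; the t ≤ 66 branch applies.
R = 255 by definition for t ≤ 66.
G = 99.47·ln 36.49 − 161.1 = 99.47·3.5970 − 161.1 = 196.697.
B = 138.5·ln(36.49 − 10) − 305.0 = 138.5·ln 26.49 − 305.0 = 138.5·3.2768 − 305.0 = 148.832.
Rounded: (255, 197, 149).

(255, 197, 149)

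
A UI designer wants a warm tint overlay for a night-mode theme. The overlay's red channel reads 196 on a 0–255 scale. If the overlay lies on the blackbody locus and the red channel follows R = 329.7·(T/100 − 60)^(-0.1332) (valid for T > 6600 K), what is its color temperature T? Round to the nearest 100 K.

(t − 60)^(-0.1332) = 196/329.7 = 0.59448.
t − 60 = 0.59448^(1/-0.1332) = 0.59448^(-7.508) = 49.621, so t = 109.621.
T = 100·t = 10962 K → 11000 K to the nearest 100 K.

11000 K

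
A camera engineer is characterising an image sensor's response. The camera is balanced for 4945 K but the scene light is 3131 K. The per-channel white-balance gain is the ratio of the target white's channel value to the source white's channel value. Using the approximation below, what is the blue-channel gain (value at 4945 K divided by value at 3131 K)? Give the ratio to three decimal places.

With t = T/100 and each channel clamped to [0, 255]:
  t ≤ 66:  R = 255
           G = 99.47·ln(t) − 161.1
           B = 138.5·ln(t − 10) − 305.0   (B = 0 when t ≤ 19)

1.719

At 3131 K (t = 31.31):
  B = 138.5·ln(31.31 − 10) − 305.0 = 138.5·ln 21.31 − 305.0 = 138.5·3.0592 − 305.0 = 118.696.
At 4945 K (t = 49.45):
  B = 138.5·ln(49.45 − 10) − 305.0 = 138.5·ln 39.45 − 305.0 = 138.5·3.6750 − 305.0 = 203.992.
Gain = 203.992 / 118.696 = 1.7186 → 1.719.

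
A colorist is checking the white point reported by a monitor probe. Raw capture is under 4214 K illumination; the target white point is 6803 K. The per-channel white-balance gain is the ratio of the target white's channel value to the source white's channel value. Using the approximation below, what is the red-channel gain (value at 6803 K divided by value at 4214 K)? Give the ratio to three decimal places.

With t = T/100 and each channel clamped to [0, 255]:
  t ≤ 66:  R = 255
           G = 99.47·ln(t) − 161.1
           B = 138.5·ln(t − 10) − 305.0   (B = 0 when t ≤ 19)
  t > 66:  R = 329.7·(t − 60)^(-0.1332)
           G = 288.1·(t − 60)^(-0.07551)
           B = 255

At 4214 K (t = 42.14):
  R = 255 by definition for t ≤ 66.
At 6803 K (t = 68.03):
  R = 329.7·(68.03 − 60)^(-0.1332) = 329.7·8.03^(-0.1332) = 329.7·0.75769 = 249.811.
Gain = 249.811 / 255.000 = 0.9796 → 0.980.

0.980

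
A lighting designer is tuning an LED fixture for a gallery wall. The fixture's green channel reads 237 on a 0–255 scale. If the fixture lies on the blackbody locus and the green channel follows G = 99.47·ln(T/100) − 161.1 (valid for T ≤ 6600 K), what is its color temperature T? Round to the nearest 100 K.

ln t = (237 + 161.1) / 99.47 = 4.0022.
t = e^4.0022 = 54.719.
T = 100·t = 5472 K → 5500 K to the nearest 100 K.

5500 K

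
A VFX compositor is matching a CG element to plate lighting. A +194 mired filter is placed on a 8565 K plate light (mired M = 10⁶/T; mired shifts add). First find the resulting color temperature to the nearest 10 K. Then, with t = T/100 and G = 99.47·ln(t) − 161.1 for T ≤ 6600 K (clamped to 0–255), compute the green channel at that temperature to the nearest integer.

184

M_in = 10⁶/8565 = 116.75; M_out = 116.75 + (+194) = 310.75.
T_out = 10⁶/310.75 = 3218.0 K → 3220 K; t = 32.2.
G = 99.47·ln 32.2 − 161.1 = 99.47·3.4720 − 161.1 = 184.257.
Rounded: 184.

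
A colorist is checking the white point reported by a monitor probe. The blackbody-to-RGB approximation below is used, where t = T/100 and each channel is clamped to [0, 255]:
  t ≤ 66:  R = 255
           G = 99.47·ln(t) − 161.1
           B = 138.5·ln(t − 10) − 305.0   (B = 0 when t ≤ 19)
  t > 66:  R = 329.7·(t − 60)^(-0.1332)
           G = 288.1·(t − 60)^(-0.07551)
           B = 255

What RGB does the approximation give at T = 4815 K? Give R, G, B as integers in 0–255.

t = 4815/100 = 48.15; the t ≤ 66 branch applies.
R = 255 by definition for t ≤ 66.
G = 99.47·ln 48.15 − 161.1 = 99.47·3.8743 − 161.1 = 224.279.
B = 138.5·ln(48.15 − 10) − 305.0 = 138.5·ln 38.15 − 305.0 = 138.5·3.6415 − 305.0 = 199.351.
Rounded: (255, 224, 199).

R=255, G=224, B=199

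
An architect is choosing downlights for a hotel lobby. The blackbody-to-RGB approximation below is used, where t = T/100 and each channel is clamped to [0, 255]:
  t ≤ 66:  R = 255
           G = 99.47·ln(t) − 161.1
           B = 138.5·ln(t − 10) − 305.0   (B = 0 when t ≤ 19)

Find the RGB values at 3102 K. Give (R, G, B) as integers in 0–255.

t = 3102/100 = 31.02; the t ≤ 66 branch applies.
R = 255 by definition for t ≤ 66.
G = 99.47·ln 31.02 − 161.1 = 99.47·3.4346 − 161.1 = 180.543.
B = 138.5·ln(31.02 − 10) − 305.0 = 138.5·ln 21.02 − 305.0 = 138.5·3.0455 − 305.0 = 116.798.
Rounded: (255, 181, 117).

(255, 181, 117)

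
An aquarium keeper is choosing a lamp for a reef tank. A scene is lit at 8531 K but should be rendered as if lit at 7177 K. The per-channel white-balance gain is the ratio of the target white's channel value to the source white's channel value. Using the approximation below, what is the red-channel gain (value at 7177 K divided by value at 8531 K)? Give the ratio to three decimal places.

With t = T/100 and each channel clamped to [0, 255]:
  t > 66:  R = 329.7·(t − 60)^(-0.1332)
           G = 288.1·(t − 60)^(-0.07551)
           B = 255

1.107

At 8531 K (t = 85.31):
  R = 329.7·(85.31 − 60)^(-0.1332) = 329.7·25.31^(-0.1332) = 329.7·0.65025 = 214.388.
At 7177 K (t = 71.77):
  R = 329.7·(71.77 − 60)^(-0.1332) = 329.7·11.77^(-0.1332) = 329.7·0.72007 = 237.406.
Gain = 237.406 / 214.388 = 1.1074 → 1.107.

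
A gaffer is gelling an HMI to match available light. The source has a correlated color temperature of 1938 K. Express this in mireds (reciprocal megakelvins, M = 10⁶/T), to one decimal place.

516.0 mireds

M = 10⁶ / 1938 = 515.996 → 516.0 mireds.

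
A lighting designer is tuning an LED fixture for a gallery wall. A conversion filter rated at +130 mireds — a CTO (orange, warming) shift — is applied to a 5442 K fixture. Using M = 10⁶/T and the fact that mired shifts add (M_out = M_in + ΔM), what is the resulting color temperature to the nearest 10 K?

M_in = 10⁶/5442 = 183.76 mireds.
M_out = 183.76 + (+130) = 313.76 mireds.
T_out = 10⁶/313.76 = 3187.2 K → 3190 K.

3190 K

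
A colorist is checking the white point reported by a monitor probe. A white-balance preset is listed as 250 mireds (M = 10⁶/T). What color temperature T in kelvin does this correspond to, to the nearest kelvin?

4000 K

T = 10⁶ / 250 = 4000.00 K → 4000 K.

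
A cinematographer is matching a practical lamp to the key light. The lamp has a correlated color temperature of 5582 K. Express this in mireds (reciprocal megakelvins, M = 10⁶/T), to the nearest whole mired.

179 mireds

M = 10⁶ / 5582 = 179.147 → 179 mireds.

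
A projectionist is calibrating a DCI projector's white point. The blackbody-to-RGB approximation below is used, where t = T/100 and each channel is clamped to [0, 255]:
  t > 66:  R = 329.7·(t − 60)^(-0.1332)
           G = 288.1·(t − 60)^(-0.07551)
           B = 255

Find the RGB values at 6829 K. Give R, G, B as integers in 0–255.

t = 6829/100 = 68.29; the t > 66 branch applies.
R = 329.7·(68.29 − 60)^(-0.1332) = 329.7·8.29^(-0.1332) = 329.7·0.75448 = 248.753.
G = 288.1·(68.29 − 60)^(-0.07551) = 288.1·8.29^(-0.07551) = 288.1·0.85239 = 245.574.
B = 255 by definition for t > 66.
Rounded: (249, 246, 255).

R=249, G=246, B=255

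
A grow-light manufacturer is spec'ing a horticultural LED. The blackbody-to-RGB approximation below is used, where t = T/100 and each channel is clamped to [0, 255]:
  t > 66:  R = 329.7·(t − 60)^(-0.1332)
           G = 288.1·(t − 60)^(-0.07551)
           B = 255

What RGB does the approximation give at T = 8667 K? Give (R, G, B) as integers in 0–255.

(213, 225, 255)

t = 8667/100 = 86.67; the t > 66 branch applies.
R = 329.7·(86.67 − 60)^(-0.1332) = 329.7·26.67^(-0.1332) = 329.7·0.64573 = 212.899.
G = 288.1·(86.67 − 60)^(-0.07551) = 288.1·26.67^(-0.07551) = 288.1·0.78041 = 224.835.
B = 255 by definition for t > 66.
Rounded: (213, 225, 255).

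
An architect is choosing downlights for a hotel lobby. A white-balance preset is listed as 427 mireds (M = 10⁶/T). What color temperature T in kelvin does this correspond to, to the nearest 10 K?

T = 10⁶ / 427 = 2341.92 K → 2340 K.

2340 K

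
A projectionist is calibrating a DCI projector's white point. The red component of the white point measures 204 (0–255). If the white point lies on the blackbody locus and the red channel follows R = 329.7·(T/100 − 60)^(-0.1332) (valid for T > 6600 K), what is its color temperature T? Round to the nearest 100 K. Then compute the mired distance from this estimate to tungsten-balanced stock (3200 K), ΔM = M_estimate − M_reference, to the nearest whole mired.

(t − 60)^(-0.1332) = 204/329.7 = 0.61874.
t − 60 = 0.61874^(1/-0.1332) = 0.61874^(-7.508) = 36.748, so t = 96.748.
T = 100·t = 9675 K → 9700 K to the nearest 100 K.
M_estimate = 10⁶/9700 = 103.09; M_reference = 10⁶/3200 = 312.50.
ΔM = 103.09 − 312.50 = -209.41 → -209 mireds.

-209 mireds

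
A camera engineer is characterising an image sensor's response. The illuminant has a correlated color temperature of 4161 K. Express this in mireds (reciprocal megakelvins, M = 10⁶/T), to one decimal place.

M = 10⁶ / 4161 = 240.327 → 240.3 mireds.

240.3 mireds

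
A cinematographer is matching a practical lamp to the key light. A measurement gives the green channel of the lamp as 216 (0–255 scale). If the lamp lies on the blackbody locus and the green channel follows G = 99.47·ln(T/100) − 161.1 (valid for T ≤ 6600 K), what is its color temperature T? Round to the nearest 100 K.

4400 K

ln t = (216 + 161.1) / 99.47 = 3.7911.
t = e^3.7911 = 44.305.
T = 100·t = 4430 K → 4400 K to the nearest 100 K.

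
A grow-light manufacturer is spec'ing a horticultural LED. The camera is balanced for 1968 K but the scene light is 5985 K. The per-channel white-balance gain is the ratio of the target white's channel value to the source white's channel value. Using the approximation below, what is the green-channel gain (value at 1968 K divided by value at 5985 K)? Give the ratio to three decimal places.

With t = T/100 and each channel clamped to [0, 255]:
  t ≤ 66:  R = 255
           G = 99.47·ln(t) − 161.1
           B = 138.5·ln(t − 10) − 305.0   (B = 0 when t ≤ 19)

0.550

At 5985 K (t = 59.85):
  G = 99.47·ln 59.85 − 161.1 = 99.47·4.0918 − 161.1 = 245.915.
At 1968 K (t = 19.68):
  G = 99.47·ln 19.68 − 161.1 = 99.47·2.9796 − 161.1 = 135.281.
Gain = 135.281 / 245.915 = 0.5501 → 0.550.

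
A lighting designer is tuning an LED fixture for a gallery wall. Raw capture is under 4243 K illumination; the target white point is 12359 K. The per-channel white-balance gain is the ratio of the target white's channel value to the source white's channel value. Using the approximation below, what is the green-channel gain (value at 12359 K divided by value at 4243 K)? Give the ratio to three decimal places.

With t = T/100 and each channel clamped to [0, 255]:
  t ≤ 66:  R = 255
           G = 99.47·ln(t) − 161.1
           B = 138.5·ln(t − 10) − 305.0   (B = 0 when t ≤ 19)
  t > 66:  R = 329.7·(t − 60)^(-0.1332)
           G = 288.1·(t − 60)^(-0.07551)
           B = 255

At 4243 K (t = 42.43):
  G = 99.47·ln 42.43 − 161.1 = 99.47·3.7479 − 161.1 = 211.699.
At 12359 K (t = 123.59):
  G = 288.1·(123.59 − 60)^(-0.07551) = 288.1·63.59^(-0.07551) = 288.1·0.73085 = 210.557.
Gain = 210.557 / 211.699 = 0.9946 → 0.995.

0.995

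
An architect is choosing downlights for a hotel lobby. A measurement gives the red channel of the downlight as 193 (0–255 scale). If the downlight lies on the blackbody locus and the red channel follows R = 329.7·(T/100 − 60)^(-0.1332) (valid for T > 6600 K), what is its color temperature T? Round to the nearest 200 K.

11600 K

(t − 60)^(-0.1332) = 193/329.7 = 0.58538.
t − 60 = 0.58538^(1/-0.1332) = 0.58538^(-7.508) = 55.713, so t = 115.713.
T = 100·t = 11571 K → 11600 K to the nearest 200 K.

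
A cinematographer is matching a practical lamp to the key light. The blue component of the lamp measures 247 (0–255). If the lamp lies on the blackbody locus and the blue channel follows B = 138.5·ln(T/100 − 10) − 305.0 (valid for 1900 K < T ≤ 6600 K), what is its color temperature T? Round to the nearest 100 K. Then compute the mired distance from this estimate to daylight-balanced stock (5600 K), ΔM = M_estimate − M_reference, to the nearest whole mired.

-22 mireds

ln(t − 10) = (247 + 305.0) / 138.5 = 3.9856.
t − 10 = e^3.9856 = 53.815, so t = 63.815.
T = 100·t = 6382 K → 6400 K to the nearest 100 K.
M_estimate = 10⁶/6400 = 156.25; M_reference = 10⁶/5600 = 178.57.
ΔM = 156.25 − 178.57 = -22.32 → -22 mireds.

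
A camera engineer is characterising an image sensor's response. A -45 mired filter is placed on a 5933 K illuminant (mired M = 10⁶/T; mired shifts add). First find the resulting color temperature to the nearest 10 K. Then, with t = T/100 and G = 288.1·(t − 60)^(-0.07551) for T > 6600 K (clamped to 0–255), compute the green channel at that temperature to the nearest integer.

229

M_in = 10⁶/5933 = 168.55; M_out = 168.55 + (-45) = 123.55.
T_out = 10⁶/123.55 = 8094.0 K → 8090 K; t = 80.9.
G = 288.1·(80.9 − 60)^(-0.07551) = 288.1·20.9^(-0.07551) = 288.1·0.79491 = 229.012.
Rounded: 229.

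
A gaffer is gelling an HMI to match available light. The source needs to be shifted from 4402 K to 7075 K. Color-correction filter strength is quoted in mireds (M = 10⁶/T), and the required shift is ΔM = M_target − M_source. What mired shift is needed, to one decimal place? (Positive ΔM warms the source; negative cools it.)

M_source = 10⁶/4402 = 227.169; M_target = 10⁶/7075 = 141.343.
ΔM = 141.343 − 227.169 = -85.827 → -85.8 mireds, a cooling shift.

-85.8 mireds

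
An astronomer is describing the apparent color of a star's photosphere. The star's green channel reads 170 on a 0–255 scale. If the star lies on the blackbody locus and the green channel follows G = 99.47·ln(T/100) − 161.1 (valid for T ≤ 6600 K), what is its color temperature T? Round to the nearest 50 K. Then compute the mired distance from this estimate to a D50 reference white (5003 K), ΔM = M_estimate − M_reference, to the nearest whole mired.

ln t = (170 + 161.1) / 99.47 = 3.3286.
t = e^3.3286 = 27.900.
T = 100·t = 2790 K → 2800 K to the nearest 50 K.
M_estimate = 10⁶/2800 = 357.14; M_reference = 10⁶/5003 = 199.88.
ΔM = 357.14 − 199.88 = 157.26 → +157 mireds.

+157 mireds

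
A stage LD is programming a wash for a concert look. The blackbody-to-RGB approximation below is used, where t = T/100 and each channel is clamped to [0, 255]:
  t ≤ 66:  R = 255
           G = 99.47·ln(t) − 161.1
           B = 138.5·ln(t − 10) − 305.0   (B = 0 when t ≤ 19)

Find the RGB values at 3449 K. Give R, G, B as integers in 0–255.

t = 3449/100 = 34.49; the t ≤ 66 branch applies.
R = 255 by definition for t ≤ 66.
G = 99.47·ln 34.49 − 161.1 = 99.47·3.5407 − 161.1 = 191.090.
B = 138.5·ln(34.49 − 10) − 305.0 = 138.5·ln 24.49 − 305.0 = 138.5·3.1983 − 305.0 = 137.960.
Rounded: (255, 191, 138).

R=255, G=191, B=138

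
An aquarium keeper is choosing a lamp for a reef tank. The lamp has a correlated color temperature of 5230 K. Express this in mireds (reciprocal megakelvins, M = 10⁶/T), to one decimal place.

191.2 mireds

M = 10⁶ / 5230 = 191.205 → 191.2 mireds.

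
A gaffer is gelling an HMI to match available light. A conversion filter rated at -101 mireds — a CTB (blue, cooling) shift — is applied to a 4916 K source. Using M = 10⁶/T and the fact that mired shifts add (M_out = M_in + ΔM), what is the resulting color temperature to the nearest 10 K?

M_in = 10⁶/4916 = 203.42 mireds.
M_out = 203.42 + (-101) = 102.42 mireds.
T_out = 10⁶/102.42 = 9764.0 K → 9760 K.

9760 K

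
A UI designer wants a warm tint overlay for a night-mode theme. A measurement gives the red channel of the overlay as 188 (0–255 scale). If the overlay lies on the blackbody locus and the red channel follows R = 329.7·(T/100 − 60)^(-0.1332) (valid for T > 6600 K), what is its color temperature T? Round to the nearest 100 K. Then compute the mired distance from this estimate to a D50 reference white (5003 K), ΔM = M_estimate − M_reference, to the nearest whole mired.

-122 mireds

(t − 60)^(-0.1332) = 188/329.7 = 0.57022.
t − 60 = 0.57022^(1/-0.1332) = 0.57022^(-7.508) = 67.848, so t = 127.848.
T = 100·t = 12785 K → 12800 K to the nearest 100 K.
M_estimate = 10⁶/12800 = 78.12; M_reference = 10⁶/5003 = 199.88.
ΔM = 78.12 − 199.88 = -121.76 → -122 mireds.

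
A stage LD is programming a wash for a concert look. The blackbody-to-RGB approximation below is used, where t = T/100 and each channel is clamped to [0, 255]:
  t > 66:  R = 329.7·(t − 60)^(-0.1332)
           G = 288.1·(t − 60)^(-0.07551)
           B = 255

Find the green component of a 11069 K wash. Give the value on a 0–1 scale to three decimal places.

t = 11069/100 = 110.69; the t > 66 branch applies.
G = 288.1·(110.69 − 60)^(-0.07551) = 288.1·50.69^(-0.07551) = 288.1·0.74347 = 214.193.
On a 0–1 scale: 214.193/255 = 0.8400 → 0.840.

0.840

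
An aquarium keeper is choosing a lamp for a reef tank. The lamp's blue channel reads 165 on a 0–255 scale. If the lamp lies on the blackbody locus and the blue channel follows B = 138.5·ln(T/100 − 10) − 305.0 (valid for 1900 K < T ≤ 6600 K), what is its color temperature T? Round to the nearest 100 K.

ln(t − 10) = (165 + 305.0) / 138.5 = 3.3935.
t − 10 = e^3.3935 = 29.770, so t = 39.770.
T = 100·t = 3977 K → 4000 K to the nearest 100 K.

4000 K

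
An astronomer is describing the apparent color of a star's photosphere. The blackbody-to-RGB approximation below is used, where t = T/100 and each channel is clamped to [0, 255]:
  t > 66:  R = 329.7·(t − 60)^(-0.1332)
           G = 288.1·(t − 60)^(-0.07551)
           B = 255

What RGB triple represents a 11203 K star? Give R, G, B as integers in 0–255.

t = 11203/100 = 112.03; the t > 66 branch applies.
R = 329.7·(112.03 − 60)^(-0.1332) = 329.7·52.03^(-0.1332) = 329.7·0.59074 = 194.766.
G = 288.1·(112.03 − 60)^(-0.07551) = 288.1·52.03^(-0.07551) = 288.1·0.74200 = 213.771.
B = 255 by definition for t > 66.
Rounded: (195, 214, 255).

R=195, G=214, B=255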